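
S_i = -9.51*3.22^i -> [-9.51, -30.62, -98.6, -317.5, -1022.36]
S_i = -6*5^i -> [-6, -30, -150, -750, -3750]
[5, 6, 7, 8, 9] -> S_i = 5 + 1*i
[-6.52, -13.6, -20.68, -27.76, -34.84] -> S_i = -6.52 + -7.08*i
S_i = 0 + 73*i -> [0, 73, 146, 219, 292]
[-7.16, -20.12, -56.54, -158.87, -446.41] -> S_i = -7.16*2.81^i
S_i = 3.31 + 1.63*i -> [3.31, 4.94, 6.57, 8.2, 9.83]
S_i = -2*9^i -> [-2, -18, -162, -1458, -13122]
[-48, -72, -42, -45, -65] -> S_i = Random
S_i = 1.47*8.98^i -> [1.47, 13.2, 118.54, 1064.5, 9559.22]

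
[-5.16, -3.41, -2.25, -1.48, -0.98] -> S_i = -5.16*0.66^i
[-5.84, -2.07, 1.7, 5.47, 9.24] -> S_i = -5.84 + 3.77*i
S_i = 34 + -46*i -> [34, -12, -58, -104, -150]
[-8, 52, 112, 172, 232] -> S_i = -8 + 60*i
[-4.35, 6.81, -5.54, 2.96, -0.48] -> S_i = Random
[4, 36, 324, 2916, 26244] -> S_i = 4*9^i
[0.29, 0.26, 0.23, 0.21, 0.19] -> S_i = 0.29*0.90^i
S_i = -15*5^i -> [-15, -75, -375, -1875, -9375]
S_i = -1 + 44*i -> [-1, 43, 87, 131, 175]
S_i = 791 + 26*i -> [791, 817, 843, 869, 895]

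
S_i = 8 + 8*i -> [8, 16, 24, 32, 40]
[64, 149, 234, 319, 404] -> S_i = 64 + 85*i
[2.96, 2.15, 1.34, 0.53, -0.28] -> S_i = 2.96 + -0.81*i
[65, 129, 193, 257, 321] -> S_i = 65 + 64*i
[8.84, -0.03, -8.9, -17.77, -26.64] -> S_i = 8.84 + -8.87*i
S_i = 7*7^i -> [7, 49, 343, 2401, 16807]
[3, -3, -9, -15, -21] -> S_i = 3 + -6*i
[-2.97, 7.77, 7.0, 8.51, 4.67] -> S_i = Random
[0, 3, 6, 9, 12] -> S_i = 0 + 3*i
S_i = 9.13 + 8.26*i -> [9.13, 17.39, 25.65, 33.91, 42.17]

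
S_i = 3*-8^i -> [3, -24, 192, -1536, 12288]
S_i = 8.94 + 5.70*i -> [8.94, 14.64, 20.34, 26.04, 31.74]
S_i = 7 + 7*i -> [7, 14, 21, 28, 35]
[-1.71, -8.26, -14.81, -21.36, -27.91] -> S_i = -1.71 + -6.55*i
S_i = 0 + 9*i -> [0, 9, 18, 27, 36]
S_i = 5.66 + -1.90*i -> [5.66, 3.76, 1.86, -0.04, -1.94]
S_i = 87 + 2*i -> [87, 89, 91, 93, 95]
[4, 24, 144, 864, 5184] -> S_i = 4*6^i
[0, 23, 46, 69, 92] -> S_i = 0 + 23*i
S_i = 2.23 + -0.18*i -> [2.23, 2.05, 1.87, 1.69, 1.51]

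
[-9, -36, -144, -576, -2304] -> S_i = -9*4^i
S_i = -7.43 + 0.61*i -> [-7.43, -6.82, -6.21, -5.6, -4.99]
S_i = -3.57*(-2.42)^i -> [-3.57, 8.64, -20.91, 50.6, -122.44]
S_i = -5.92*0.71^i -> [-5.92, -4.2, -2.98, -2.12, -1.5]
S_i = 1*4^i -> [1, 4, 16, 64, 256]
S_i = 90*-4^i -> [90, -360, 1440, -5760, 23040]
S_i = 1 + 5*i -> [1, 6, 11, 16, 21]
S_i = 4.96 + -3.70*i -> [4.96, 1.26, -2.44, -6.14, -9.84]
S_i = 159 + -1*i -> [159, 158, 157, 156, 155]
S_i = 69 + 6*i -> [69, 75, 81, 87, 93]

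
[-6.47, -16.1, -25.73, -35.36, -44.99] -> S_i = -6.47 + -9.63*i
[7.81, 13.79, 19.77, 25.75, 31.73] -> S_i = 7.81 + 5.98*i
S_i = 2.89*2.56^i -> [2.89, 7.4, 18.94, 48.49, 124.12]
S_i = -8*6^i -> [-8, -48, -288, -1728, -10368]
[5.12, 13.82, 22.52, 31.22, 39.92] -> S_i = 5.12 + 8.70*i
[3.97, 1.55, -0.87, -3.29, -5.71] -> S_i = 3.97 + -2.42*i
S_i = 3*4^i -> [3, 12, 48, 192, 768]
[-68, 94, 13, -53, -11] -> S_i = Random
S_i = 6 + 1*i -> [6, 7, 8, 9, 10]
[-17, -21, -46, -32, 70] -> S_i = Random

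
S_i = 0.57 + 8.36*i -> [0.57, 8.93, 17.29, 25.65, 34.01]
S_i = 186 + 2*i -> [186, 188, 190, 192, 194]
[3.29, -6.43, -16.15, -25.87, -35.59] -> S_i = 3.29 + -9.72*i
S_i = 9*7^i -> [9, 63, 441, 3087, 21609]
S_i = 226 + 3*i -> [226, 229, 232, 235, 238]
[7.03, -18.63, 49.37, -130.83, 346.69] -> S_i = 7.03*(-2.65)^i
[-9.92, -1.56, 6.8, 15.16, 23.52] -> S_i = -9.92 + 8.36*i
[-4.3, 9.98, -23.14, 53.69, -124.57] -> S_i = -4.30*(-2.32)^i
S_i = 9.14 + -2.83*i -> [9.14, 6.31, 3.48, 0.65, -2.18]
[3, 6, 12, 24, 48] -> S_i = 3*2^i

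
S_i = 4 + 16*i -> [4, 20, 36, 52, 68]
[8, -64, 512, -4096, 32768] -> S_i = 8*-8^i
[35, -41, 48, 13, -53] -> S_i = Random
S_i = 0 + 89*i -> [0, 89, 178, 267, 356]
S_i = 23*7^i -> [23, 161, 1127, 7889, 55223]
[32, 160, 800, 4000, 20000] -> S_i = 32*5^i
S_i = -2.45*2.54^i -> [-2.45, -6.22, -15.81, -40.15, -101.98]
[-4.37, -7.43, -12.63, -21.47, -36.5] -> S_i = -4.37*1.70^i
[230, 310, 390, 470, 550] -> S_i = 230 + 80*i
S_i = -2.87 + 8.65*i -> [-2.87, 5.78, 14.43, 23.08, 31.73]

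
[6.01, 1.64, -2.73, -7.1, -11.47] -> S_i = 6.01 + -4.37*i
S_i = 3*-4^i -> [3, -12, 48, -192, 768]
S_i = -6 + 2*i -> [-6, -4, -2, 0, 2]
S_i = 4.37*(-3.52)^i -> [4.37, -15.38, 54.15, -190.59, 670.89]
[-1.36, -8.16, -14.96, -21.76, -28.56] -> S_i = -1.36 + -6.80*i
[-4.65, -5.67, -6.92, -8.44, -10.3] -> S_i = -4.65*1.22^i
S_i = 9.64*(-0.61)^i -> [9.64, -5.88, 3.59, -2.19, 1.33]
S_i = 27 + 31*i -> [27, 58, 89, 120, 151]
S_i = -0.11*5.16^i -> [-0.11, -0.57, -2.93, -15.11, -77.98]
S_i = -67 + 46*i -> [-67, -21, 25, 71, 117]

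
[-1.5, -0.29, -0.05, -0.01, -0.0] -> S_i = -1.50*0.19^i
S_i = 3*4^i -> [3, 12, 48, 192, 768]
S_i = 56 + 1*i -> [56, 57, 58, 59, 60]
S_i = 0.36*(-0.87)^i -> [0.36, -0.31, 0.27, -0.24, 0.21]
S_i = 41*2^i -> [41, 82, 164, 328, 656]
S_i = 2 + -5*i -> [2, -3, -8, -13, -18]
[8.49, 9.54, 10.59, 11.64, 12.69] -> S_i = 8.49 + 1.05*i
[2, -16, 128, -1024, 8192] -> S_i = 2*-8^i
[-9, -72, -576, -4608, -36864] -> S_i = -9*8^i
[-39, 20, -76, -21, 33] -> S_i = Random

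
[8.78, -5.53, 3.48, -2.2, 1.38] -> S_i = 8.78*(-0.63)^i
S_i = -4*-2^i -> [-4, 8, -16, 32, -64]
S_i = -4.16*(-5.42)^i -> [-4.16, 22.55, -122.21, 662.36, -3589.97]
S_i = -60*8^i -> [-60, -480, -3840, -30720, -245760]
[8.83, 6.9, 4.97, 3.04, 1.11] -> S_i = 8.83 + -1.93*i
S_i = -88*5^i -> [-88, -440, -2200, -11000, -55000]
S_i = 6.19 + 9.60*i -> [6.19, 15.79, 25.39, 34.99, 44.59]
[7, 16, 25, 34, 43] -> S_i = 7 + 9*i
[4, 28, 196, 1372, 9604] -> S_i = 4*7^i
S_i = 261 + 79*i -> [261, 340, 419, 498, 577]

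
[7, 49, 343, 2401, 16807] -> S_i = 7*7^i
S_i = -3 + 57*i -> [-3, 54, 111, 168, 225]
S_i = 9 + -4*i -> [9, 5, 1, -3, -7]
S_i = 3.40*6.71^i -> [3.4, 22.81, 153.08, 1027.18, 6892.38]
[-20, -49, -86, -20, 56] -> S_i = Random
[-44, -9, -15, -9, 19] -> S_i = Random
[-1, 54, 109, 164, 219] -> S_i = -1 + 55*i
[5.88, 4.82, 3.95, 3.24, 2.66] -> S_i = 5.88*0.82^i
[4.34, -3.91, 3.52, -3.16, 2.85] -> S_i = 4.34*(-0.90)^i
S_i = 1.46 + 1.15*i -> [1.46, 2.61, 3.76, 4.91, 6.06]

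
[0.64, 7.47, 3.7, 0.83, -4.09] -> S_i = Random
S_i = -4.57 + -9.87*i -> [-4.57, -14.44, -24.31, -34.18, -44.05]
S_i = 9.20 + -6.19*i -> [9.2, 3.01, -3.18, -9.37, -15.56]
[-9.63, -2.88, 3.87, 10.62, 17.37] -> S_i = -9.63 + 6.75*i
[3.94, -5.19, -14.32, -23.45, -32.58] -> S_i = 3.94 + -9.13*i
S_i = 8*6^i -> [8, 48, 288, 1728, 10368]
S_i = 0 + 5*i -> [0, 5, 10, 15, 20]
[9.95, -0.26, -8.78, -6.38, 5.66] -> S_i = Random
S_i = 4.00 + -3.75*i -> [4.0, 0.25, -3.5, -7.25, -11.0]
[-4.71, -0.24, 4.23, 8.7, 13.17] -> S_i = -4.71 + 4.47*i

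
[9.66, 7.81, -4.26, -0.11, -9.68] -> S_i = Random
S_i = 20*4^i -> [20, 80, 320, 1280, 5120]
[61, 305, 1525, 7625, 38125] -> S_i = 61*5^i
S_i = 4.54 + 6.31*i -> [4.54, 10.85, 17.16, 23.47, 29.78]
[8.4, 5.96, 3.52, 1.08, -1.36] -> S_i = 8.40 + -2.44*i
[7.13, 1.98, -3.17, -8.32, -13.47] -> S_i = 7.13 + -5.15*i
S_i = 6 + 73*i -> [6, 79, 152, 225, 298]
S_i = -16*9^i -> [-16, -144, -1296, -11664, -104976]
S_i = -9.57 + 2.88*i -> [-9.57, -6.69, -3.81, -0.93, 1.95]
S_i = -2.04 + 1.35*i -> [-2.04, -0.69, 0.66, 2.01, 3.36]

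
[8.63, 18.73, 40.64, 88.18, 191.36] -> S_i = 8.63*2.17^i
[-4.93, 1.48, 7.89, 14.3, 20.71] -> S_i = -4.93 + 6.41*i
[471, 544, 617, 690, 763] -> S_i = 471 + 73*i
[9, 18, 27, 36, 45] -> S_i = 9 + 9*i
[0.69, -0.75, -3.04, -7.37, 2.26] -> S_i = Random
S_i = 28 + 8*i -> [28, 36, 44, 52, 60]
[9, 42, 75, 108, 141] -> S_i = 9 + 33*i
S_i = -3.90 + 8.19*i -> [-3.9, 4.29, 12.48, 20.67, 28.86]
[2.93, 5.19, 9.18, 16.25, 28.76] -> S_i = 2.93*1.77^i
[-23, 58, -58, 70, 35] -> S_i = Random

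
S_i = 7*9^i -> [7, 63, 567, 5103, 45927]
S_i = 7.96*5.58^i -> [7.96, 44.42, 247.85, 1382.98, 7717.02]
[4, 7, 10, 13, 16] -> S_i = 4 + 3*i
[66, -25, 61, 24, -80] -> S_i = Random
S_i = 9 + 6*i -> [9, 15, 21, 27, 33]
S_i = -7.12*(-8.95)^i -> [-7.12, 63.72, -570.33, 5104.45, -45684.84]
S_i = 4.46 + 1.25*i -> [4.46, 5.71, 6.96, 8.21, 9.46]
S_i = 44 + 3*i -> [44, 47, 50, 53, 56]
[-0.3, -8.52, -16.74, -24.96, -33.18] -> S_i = -0.30 + -8.22*i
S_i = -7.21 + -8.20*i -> [-7.21, -15.41, -23.61, -31.81, -40.01]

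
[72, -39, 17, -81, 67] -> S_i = Random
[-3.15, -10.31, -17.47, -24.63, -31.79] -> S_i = -3.15 + -7.16*i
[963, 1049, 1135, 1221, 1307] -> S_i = 963 + 86*i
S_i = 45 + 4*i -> [45, 49, 53, 57, 61]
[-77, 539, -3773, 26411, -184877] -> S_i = -77*-7^i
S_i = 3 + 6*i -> [3, 9, 15, 21, 27]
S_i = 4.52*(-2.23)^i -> [4.52, -10.08, 22.48, -50.12, 111.78]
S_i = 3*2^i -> [3, 6, 12, 24, 48]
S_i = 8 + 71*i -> [8, 79, 150, 221, 292]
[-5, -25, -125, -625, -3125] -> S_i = -5*5^i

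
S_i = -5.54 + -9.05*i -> [-5.54, -14.59, -23.64, -32.69, -41.74]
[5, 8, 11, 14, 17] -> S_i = 5 + 3*i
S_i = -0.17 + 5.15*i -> [-0.17, 4.98, 10.13, 15.28, 20.43]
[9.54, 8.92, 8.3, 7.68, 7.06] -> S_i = 9.54 + -0.62*i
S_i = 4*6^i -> [4, 24, 144, 864, 5184]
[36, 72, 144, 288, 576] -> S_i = 36*2^i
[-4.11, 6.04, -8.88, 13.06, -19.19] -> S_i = -4.11*(-1.47)^i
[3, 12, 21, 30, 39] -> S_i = 3 + 9*i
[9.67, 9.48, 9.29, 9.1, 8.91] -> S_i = 9.67 + -0.19*i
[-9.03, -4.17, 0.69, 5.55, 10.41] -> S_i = -9.03 + 4.86*i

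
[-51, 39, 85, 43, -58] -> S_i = Random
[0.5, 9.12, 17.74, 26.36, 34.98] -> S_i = 0.50 + 8.62*i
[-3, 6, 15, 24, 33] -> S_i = -3 + 9*i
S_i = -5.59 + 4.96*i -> [-5.59, -0.63, 4.33, 9.29, 14.25]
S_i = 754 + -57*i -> [754, 697, 640, 583, 526]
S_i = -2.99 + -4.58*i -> [-2.99, -7.57, -12.15, -16.73, -21.31]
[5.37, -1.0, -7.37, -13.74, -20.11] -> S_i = 5.37 + -6.37*i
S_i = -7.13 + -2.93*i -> [-7.13, -10.06, -12.99, -15.92, -18.85]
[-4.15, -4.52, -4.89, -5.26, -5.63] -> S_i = -4.15 + -0.37*i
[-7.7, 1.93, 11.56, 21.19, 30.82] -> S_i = -7.70 + 9.63*i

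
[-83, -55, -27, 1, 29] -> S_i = -83 + 28*i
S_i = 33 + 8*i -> [33, 41, 49, 57, 65]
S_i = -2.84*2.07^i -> [-2.84, -5.88, -12.17, -25.19, -52.14]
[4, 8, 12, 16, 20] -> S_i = 4 + 4*i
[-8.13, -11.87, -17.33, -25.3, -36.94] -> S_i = -8.13*1.46^i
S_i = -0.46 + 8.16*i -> [-0.46, 7.7, 15.86, 24.02, 32.18]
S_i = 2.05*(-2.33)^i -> [2.05, -4.78, 11.13, -25.93, 60.42]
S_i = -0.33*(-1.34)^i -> [-0.33, 0.44, -0.59, 0.79, -1.06]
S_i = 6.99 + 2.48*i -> [6.99, 9.47, 11.95, 14.43, 16.91]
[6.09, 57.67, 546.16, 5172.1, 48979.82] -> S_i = 6.09*9.47^i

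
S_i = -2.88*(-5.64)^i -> [-2.88, 16.24, -91.61, 516.69, -2914.13]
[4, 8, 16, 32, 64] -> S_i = 4*2^i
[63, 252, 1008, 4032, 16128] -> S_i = 63*4^i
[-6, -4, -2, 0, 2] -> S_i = -6 + 2*i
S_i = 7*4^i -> [7, 28, 112, 448, 1792]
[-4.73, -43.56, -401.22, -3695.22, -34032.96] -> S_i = -4.73*9.21^i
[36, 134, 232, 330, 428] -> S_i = 36 + 98*i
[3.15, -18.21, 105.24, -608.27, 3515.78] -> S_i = 3.15*(-5.78)^i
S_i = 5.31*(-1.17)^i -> [5.31, -6.21, 7.27, -8.5, 9.95]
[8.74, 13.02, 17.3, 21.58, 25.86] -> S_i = 8.74 + 4.28*i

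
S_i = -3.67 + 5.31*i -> [-3.67, 1.64, 6.95, 12.26, 17.57]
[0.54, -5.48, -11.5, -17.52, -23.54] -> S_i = 0.54 + -6.02*i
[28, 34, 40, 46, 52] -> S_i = 28 + 6*i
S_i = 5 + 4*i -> [5, 9, 13, 17, 21]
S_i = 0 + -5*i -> [0, -5, -10, -15, -20]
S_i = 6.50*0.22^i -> [6.5, 1.43, 0.31, 0.07, 0.02]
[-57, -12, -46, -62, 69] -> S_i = Random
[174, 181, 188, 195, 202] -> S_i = 174 + 7*i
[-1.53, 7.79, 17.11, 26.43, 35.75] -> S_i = -1.53 + 9.32*i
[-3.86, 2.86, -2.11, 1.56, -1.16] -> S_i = -3.86*(-0.74)^i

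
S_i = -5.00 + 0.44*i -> [-5.0, -4.56, -4.12, -3.68, -3.24]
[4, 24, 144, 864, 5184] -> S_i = 4*6^i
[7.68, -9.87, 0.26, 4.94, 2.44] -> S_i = Random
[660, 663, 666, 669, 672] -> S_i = 660 + 3*i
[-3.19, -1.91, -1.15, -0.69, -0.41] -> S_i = -3.19*0.60^i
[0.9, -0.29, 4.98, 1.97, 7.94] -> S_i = Random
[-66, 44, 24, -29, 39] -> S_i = Random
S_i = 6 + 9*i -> [6, 15, 24, 33, 42]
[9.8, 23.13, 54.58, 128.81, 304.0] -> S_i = 9.80*2.36^i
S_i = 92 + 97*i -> [92, 189, 286, 383, 480]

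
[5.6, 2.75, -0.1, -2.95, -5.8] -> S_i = 5.60 + -2.85*i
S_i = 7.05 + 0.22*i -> [7.05, 7.27, 7.49, 7.71, 7.93]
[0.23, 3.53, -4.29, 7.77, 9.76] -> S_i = Random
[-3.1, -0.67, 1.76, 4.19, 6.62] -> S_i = -3.10 + 2.43*i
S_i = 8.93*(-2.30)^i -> [8.93, -20.54, 47.24, -108.65, 249.9]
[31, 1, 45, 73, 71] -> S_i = Random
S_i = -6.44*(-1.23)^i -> [-6.44, 7.92, -9.74, 11.98, -14.74]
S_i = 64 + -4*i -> [64, 60, 56, 52, 48]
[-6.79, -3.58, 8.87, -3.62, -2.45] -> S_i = Random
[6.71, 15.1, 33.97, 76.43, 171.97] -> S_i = 6.71*2.25^i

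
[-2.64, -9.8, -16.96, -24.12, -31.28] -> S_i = -2.64 + -7.16*i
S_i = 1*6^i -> [1, 6, 36, 216, 1296]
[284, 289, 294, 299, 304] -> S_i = 284 + 5*i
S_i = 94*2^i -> [94, 188, 376, 752, 1504]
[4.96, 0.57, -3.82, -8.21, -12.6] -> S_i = 4.96 + -4.39*i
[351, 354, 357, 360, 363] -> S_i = 351 + 3*i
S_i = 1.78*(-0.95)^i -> [1.78, -1.69, 1.61, -1.53, 1.45]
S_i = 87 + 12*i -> [87, 99, 111, 123, 135]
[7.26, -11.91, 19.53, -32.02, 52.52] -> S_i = 7.26*(-1.64)^i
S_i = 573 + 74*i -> [573, 647, 721, 795, 869]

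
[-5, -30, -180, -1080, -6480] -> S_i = -5*6^i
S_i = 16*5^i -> [16, 80, 400, 2000, 10000]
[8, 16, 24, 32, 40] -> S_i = 8 + 8*i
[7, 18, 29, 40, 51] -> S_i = 7 + 11*i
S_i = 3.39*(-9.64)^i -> [3.39, -32.68, 315.03, -3036.9, 29275.74]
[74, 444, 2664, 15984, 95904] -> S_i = 74*6^i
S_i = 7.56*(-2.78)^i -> [7.56, -21.02, 58.43, -162.43, 451.54]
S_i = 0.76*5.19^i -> [0.76, 3.94, 20.47, 106.25, 551.42]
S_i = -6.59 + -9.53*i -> [-6.59, -16.12, -25.65, -35.18, -44.71]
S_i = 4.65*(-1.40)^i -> [4.65, -6.51, 9.11, -12.76, 17.86]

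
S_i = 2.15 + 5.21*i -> [2.15, 7.36, 12.57, 17.78, 22.99]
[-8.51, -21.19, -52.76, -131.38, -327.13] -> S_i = -8.51*2.49^i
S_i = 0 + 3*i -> [0, 3, 6, 9, 12]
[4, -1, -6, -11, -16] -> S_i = 4 + -5*i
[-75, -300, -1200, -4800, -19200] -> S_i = -75*4^i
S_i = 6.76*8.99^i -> [6.76, 60.77, 546.34, 4911.63, 44155.57]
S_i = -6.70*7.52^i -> [-6.7, -50.38, -378.89, -2849.24, -21426.25]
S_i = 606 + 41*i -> [606, 647, 688, 729, 770]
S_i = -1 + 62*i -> [-1, 61, 123, 185, 247]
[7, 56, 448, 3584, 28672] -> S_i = 7*8^i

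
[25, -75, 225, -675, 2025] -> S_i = 25*-3^i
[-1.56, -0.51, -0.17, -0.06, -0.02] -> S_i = -1.56*0.33^i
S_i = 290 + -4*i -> [290, 286, 282, 278, 274]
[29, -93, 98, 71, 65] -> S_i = Random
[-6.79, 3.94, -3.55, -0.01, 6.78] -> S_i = Random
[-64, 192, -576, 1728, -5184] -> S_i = -64*-3^i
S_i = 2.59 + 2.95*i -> [2.59, 5.54, 8.49, 11.44, 14.39]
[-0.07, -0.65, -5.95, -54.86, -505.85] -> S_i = -0.07*9.22^i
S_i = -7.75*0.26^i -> [-7.75, -2.02, -0.52, -0.14, -0.04]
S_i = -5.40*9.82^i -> [-5.4, -53.03, -520.73, -5113.62, -50215.72]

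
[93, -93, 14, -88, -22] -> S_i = Random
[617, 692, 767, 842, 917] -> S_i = 617 + 75*i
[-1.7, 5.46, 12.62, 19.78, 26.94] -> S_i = -1.70 + 7.16*i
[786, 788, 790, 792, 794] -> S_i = 786 + 2*i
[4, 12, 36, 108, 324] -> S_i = 4*3^i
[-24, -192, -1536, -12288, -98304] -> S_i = -24*8^i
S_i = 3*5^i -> [3, 15, 75, 375, 1875]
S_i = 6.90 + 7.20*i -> [6.9, 14.1, 21.3, 28.5, 35.7]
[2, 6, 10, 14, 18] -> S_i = 2 + 4*i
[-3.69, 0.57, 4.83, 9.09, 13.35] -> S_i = -3.69 + 4.26*i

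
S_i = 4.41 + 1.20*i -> [4.41, 5.61, 6.81, 8.01, 9.21]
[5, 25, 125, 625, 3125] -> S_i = 5*5^i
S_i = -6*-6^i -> [-6, 36, -216, 1296, -7776]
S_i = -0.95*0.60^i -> [-0.95, -0.57, -0.34, -0.21, -0.12]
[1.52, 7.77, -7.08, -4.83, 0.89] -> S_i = Random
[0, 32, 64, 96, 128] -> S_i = 0 + 32*i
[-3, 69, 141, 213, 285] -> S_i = -3 + 72*i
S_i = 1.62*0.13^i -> [1.62, 0.21, 0.03, 0.0, 0.0]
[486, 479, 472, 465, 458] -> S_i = 486 + -7*i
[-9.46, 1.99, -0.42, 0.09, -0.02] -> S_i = -9.46*(-0.21)^i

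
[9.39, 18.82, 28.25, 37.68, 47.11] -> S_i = 9.39 + 9.43*i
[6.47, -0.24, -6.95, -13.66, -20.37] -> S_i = 6.47 + -6.71*i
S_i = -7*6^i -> [-7, -42, -252, -1512, -9072]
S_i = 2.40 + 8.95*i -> [2.4, 11.35, 20.3, 29.25, 38.2]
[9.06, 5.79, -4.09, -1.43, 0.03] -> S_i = Random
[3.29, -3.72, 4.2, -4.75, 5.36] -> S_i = 3.29*(-1.13)^i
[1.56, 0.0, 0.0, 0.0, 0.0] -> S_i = 1.56*0.00^i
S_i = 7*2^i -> [7, 14, 28, 56, 112]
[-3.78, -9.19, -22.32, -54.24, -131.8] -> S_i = -3.78*2.43^i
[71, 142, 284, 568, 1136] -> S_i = 71*2^i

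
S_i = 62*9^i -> [62, 558, 5022, 45198, 406782]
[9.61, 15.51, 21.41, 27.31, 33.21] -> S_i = 9.61 + 5.90*i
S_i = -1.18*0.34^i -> [-1.18, -0.4, -0.14, -0.05, -0.02]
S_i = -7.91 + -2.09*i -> [-7.91, -10.0, -12.09, -14.18, -16.27]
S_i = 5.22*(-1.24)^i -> [5.22, -6.47, 8.03, -9.95, 12.34]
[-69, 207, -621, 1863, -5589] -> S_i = -69*-3^i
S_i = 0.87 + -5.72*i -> [0.87, -4.85, -10.57, -16.29, -22.01]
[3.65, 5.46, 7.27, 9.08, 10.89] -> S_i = 3.65 + 1.81*i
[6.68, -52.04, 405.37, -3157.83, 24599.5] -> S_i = 6.68*(-7.79)^i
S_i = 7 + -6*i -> [7, 1, -5, -11, -17]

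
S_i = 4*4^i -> [4, 16, 64, 256, 1024]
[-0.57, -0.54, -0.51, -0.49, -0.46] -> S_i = -0.57*0.95^i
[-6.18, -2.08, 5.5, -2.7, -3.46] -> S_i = Random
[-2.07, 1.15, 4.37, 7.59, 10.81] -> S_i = -2.07 + 3.22*i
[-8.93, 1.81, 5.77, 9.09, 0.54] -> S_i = Random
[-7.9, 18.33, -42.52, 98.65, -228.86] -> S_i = -7.90*(-2.32)^i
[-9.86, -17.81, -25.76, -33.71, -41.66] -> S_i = -9.86 + -7.95*i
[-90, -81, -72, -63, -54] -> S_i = -90 + 9*i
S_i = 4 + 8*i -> [4, 12, 20, 28, 36]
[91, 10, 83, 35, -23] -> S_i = Random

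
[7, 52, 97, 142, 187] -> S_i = 7 + 45*i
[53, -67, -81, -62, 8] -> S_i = Random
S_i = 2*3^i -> [2, 6, 18, 54, 162]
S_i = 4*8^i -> [4, 32, 256, 2048, 16384]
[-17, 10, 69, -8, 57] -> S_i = Random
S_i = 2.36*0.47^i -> [2.36, 1.11, 0.52, 0.25, 0.12]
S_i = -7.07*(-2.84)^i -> [-7.07, 20.08, -57.02, 161.95, -459.93]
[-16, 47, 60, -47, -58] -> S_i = Random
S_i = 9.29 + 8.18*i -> [9.29, 17.47, 25.65, 33.83, 42.01]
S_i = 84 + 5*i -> [84, 89, 94, 99, 104]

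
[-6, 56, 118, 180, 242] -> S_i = -6 + 62*i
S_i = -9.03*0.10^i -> [-9.03, -0.9, -0.09, -0.01, -0.0]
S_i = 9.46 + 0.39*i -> [9.46, 9.85, 10.24, 10.63, 11.02]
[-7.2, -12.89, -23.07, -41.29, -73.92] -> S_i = -7.20*1.79^i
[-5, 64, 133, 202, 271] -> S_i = -5 + 69*i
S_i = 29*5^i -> [29, 145, 725, 3625, 18125]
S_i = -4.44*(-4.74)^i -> [-4.44, 21.05, -99.76, 472.84, -2241.28]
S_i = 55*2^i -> [55, 110, 220, 440, 880]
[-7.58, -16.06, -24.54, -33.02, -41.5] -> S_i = -7.58 + -8.48*i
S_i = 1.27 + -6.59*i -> [1.27, -5.32, -11.91, -18.5, -25.09]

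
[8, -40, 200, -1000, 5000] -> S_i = 8*-5^i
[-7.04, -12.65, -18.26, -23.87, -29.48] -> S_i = -7.04 + -5.61*i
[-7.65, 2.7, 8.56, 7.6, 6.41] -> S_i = Random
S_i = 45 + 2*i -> [45, 47, 49, 51, 53]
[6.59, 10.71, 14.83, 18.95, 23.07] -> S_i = 6.59 + 4.12*i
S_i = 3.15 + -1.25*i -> [3.15, 1.9, 0.65, -0.6, -1.85]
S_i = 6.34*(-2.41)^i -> [6.34, -15.28, 36.82, -88.74, 213.87]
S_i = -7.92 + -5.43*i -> [-7.92, -13.35, -18.78, -24.21, -29.64]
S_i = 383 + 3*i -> [383, 386, 389, 392, 395]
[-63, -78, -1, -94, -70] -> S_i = Random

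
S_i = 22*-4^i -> [22, -88, 352, -1408, 5632]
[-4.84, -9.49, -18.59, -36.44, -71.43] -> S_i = -4.84*1.96^i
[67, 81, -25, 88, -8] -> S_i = Random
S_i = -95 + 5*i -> [-95, -90, -85, -80, -75]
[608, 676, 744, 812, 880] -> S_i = 608 + 68*i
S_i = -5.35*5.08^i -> [-5.35, -27.18, -138.06, -701.37, -3562.94]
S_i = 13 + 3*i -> [13, 16, 19, 22, 25]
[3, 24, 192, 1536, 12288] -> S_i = 3*8^i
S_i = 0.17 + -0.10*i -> [0.17, 0.07, -0.03, -0.13, -0.23]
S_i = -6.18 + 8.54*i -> [-6.18, 2.36, 10.9, 19.44, 27.98]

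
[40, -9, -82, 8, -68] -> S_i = Random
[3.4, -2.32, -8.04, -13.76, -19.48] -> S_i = 3.40 + -5.72*i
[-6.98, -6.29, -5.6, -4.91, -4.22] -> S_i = -6.98 + 0.69*i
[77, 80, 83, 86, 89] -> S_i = 77 + 3*i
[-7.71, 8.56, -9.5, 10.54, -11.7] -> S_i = -7.71*(-1.11)^i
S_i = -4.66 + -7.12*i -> [-4.66, -11.78, -18.9, -26.02, -33.14]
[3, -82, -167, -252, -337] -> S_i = 3 + -85*i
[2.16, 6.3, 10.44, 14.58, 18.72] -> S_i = 2.16 + 4.14*i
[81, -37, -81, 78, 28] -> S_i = Random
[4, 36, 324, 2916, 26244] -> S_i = 4*9^i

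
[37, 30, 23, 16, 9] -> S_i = 37 + -7*i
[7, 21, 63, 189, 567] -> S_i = 7*3^i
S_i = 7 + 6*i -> [7, 13, 19, 25, 31]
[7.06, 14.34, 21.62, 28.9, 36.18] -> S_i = 7.06 + 7.28*i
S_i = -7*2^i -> [-7, -14, -28, -56, -112]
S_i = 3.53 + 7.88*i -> [3.53, 11.41, 19.29, 27.17, 35.05]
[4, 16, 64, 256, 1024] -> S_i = 4*4^i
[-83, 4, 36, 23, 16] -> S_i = Random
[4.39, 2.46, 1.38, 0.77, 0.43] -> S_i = 4.39*0.56^i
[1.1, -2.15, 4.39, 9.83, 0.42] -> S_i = Random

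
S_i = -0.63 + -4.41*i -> [-0.63, -5.04, -9.45, -13.86, -18.27]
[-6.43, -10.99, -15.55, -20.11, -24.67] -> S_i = -6.43 + -4.56*i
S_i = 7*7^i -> [7, 49, 343, 2401, 16807]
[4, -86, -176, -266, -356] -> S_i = 4 + -90*i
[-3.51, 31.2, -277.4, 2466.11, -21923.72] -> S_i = -3.51*(-8.89)^i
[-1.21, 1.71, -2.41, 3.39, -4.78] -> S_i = -1.21*(-1.41)^i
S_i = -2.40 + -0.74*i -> [-2.4, -3.14, -3.88, -4.62, -5.36]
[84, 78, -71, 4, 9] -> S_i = Random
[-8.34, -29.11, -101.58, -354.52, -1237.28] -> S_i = -8.34*3.49^i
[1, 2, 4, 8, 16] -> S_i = 1*2^i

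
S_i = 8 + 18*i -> [8, 26, 44, 62, 80]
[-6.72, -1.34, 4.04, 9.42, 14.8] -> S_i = -6.72 + 5.38*i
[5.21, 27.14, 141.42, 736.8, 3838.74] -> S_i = 5.21*5.21^i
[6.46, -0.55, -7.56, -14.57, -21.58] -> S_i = 6.46 + -7.01*i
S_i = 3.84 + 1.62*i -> [3.84, 5.46, 7.08, 8.7, 10.32]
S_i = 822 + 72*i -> [822, 894, 966, 1038, 1110]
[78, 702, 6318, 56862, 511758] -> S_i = 78*9^i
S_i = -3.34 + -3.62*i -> [-3.34, -6.96, -10.58, -14.2, -17.82]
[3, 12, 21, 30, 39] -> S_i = 3 + 9*i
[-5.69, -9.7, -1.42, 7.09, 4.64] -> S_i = Random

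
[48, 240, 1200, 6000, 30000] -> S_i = 48*5^i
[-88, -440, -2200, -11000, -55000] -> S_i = -88*5^i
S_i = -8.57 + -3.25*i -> [-8.57, -11.82, -15.07, -18.32, -21.57]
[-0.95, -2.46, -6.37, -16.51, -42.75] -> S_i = -0.95*2.59^i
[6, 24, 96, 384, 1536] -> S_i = 6*4^i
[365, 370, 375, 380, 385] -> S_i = 365 + 5*i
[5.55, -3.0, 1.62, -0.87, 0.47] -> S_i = 5.55*(-0.54)^i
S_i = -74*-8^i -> [-74, 592, -4736, 37888, -303104]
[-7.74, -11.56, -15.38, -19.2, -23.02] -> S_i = -7.74 + -3.82*i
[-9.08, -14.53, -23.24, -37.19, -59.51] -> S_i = -9.08*1.60^i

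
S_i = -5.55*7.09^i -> [-5.55, -39.35, -278.99, -1978.02, -14024.19]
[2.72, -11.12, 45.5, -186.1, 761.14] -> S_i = 2.72*(-4.09)^i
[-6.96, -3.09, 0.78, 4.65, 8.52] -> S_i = -6.96 + 3.87*i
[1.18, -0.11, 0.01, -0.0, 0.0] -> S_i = 1.18*(-0.09)^i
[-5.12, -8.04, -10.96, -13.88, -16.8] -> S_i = -5.12 + -2.92*i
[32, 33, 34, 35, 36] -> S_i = 32 + 1*i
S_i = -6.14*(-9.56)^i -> [-6.14, 58.7, -561.16, 5364.66, -51286.13]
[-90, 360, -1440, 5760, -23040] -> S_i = -90*-4^i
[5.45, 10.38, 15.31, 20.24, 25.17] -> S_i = 5.45 + 4.93*i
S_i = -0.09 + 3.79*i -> [-0.09, 3.7, 7.49, 11.28, 15.07]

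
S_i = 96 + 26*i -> [96, 122, 148, 174, 200]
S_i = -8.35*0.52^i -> [-8.35, -4.34, -2.26, -1.17, -0.61]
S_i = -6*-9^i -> [-6, 54, -486, 4374, -39366]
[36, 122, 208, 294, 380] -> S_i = 36 + 86*i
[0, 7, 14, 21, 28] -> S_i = 0 + 7*i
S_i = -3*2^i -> [-3, -6, -12, -24, -48]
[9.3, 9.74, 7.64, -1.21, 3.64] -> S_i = Random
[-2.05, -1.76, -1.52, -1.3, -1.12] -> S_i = -2.05*0.86^i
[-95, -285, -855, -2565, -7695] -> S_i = -95*3^i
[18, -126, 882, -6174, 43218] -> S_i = 18*-7^i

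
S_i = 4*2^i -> [4, 8, 16, 32, 64]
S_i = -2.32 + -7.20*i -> [-2.32, -9.52, -16.72, -23.92, -31.12]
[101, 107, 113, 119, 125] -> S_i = 101 + 6*i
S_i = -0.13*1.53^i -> [-0.13, -0.2, -0.3, -0.47, -0.71]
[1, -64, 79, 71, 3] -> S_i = Random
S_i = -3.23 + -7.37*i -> [-3.23, -10.6, -17.97, -25.34, -32.71]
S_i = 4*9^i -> [4, 36, 324, 2916, 26244]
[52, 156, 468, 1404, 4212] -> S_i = 52*3^i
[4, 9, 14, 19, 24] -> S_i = 4 + 5*i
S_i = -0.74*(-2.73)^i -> [-0.74, 2.02, -5.52, 15.06, -41.1]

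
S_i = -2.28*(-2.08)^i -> [-2.28, 4.74, -9.86, 20.52, -42.68]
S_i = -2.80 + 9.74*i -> [-2.8, 6.94, 16.68, 26.42, 36.16]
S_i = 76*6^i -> [76, 456, 2736, 16416, 98496]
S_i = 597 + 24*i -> [597, 621, 645, 669, 693]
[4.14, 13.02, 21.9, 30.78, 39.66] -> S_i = 4.14 + 8.88*i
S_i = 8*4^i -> [8, 32, 128, 512, 2048]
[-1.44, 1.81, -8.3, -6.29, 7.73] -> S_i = Random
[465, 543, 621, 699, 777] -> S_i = 465 + 78*i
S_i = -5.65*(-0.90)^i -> [-5.65, 5.09, -4.58, 4.12, -3.71]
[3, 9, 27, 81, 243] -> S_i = 3*3^i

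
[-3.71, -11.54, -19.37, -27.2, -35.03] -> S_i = -3.71 + -7.83*i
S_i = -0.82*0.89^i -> [-0.82, -0.73, -0.65, -0.58, -0.51]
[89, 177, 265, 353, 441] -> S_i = 89 + 88*i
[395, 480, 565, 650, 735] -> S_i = 395 + 85*i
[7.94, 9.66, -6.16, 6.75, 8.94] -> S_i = Random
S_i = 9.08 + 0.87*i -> [9.08, 9.95, 10.82, 11.69, 12.56]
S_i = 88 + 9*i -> [88, 97, 106, 115, 124]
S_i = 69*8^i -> [69, 552, 4416, 35328, 282624]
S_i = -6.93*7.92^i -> [-6.93, -54.89, -434.69, -3442.78, -27266.79]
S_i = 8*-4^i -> [8, -32, 128, -512, 2048]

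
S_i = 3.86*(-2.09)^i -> [3.86, -8.07, 16.86, -35.24, 73.65]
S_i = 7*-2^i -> [7, -14, 28, -56, 112]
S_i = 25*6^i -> [25, 150, 900, 5400, 32400]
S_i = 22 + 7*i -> [22, 29, 36, 43, 50]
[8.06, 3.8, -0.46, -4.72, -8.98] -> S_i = 8.06 + -4.26*i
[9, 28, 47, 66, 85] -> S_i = 9 + 19*i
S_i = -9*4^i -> [-9, -36, -144, -576, -2304]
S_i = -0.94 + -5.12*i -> [-0.94, -6.06, -11.18, -16.3, -21.42]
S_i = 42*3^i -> [42, 126, 378, 1134, 3402]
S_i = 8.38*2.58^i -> [8.38, 21.62, 55.78, 143.91, 371.3]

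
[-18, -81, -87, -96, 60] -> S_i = Random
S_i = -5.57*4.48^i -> [-5.57, -24.95, -111.79, -500.83, -2243.71]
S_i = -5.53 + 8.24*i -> [-5.53, 2.71, 10.95, 19.19, 27.43]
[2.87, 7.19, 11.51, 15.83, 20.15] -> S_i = 2.87 + 4.32*i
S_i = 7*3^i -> [7, 21, 63, 189, 567]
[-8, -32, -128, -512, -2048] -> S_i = -8*4^i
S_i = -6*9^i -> [-6, -54, -486, -4374, -39366]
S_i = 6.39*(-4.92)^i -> [6.39, -31.44, 154.68, -761.02, 3744.22]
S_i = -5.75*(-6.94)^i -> [-5.75, 39.9, -276.94, 1921.97, -13338.46]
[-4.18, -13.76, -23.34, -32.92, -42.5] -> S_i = -4.18 + -9.58*i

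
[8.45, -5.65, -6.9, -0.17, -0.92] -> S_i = Random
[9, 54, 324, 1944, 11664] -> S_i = 9*6^i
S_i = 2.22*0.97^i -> [2.22, 2.15, 2.09, 2.03, 1.97]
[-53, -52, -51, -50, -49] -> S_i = -53 + 1*i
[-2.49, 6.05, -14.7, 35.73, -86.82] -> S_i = -2.49*(-2.43)^i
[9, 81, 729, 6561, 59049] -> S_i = 9*9^i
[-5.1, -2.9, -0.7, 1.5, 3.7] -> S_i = -5.10 + 2.20*i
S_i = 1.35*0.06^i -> [1.35, 0.08, 0.0, 0.0, 0.0]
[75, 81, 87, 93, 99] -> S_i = 75 + 6*i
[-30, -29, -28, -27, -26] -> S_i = -30 + 1*i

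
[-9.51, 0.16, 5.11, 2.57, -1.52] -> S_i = Random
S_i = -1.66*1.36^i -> [-1.66, -2.26, -3.07, -4.18, -5.68]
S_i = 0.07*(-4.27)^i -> [0.07, -0.3, 1.28, -5.45, 23.27]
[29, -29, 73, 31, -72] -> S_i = Random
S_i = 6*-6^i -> [6, -36, 216, -1296, 7776]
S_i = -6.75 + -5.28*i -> [-6.75, -12.03, -17.31, -22.59, -27.87]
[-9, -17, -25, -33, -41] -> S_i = -9 + -8*i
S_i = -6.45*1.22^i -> [-6.45, -7.87, -9.6, -11.71, -14.29]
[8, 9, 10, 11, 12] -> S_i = 8 + 1*i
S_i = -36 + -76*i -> [-36, -112, -188, -264, -340]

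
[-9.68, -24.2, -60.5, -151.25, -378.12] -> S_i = -9.68*2.50^i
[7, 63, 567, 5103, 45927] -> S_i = 7*9^i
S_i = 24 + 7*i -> [24, 31, 38, 45, 52]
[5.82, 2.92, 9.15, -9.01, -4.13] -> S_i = Random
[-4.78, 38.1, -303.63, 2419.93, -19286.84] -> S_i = -4.78*(-7.97)^i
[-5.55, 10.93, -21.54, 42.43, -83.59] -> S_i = -5.55*(-1.97)^i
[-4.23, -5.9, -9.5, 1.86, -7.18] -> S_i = Random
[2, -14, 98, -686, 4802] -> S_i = 2*-7^i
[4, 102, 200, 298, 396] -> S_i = 4 + 98*i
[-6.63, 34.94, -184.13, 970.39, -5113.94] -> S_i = -6.63*(-5.27)^i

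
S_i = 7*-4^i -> [7, -28, 112, -448, 1792]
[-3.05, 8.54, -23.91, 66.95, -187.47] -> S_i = -3.05*(-2.80)^i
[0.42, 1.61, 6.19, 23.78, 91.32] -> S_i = 0.42*3.84^i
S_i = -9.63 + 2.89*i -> [-9.63, -6.74, -3.85, -0.96, 1.93]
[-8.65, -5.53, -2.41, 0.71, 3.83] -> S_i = -8.65 + 3.12*i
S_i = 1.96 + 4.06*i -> [1.96, 6.02, 10.08, 14.14, 18.2]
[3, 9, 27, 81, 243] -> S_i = 3*3^i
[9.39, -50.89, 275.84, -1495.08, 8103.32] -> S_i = 9.39*(-5.42)^i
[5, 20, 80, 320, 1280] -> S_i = 5*4^i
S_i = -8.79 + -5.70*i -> [-8.79, -14.49, -20.19, -25.89, -31.59]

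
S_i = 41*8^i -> [41, 328, 2624, 20992, 167936]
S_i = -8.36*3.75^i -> [-8.36, -31.35, -117.56, -440.86, -1653.22]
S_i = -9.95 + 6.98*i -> [-9.95, -2.97, 4.01, 10.99, 17.97]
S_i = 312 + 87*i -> [312, 399, 486, 573, 660]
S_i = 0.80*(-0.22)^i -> [0.8, -0.18, 0.04, -0.01, 0.0]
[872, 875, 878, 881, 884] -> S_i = 872 + 3*i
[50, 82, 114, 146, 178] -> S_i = 50 + 32*i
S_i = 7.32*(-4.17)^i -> [7.32, -30.52, 127.29, -530.79, 2213.38]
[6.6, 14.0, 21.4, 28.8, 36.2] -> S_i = 6.60 + 7.40*i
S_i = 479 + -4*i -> [479, 475, 471, 467, 463]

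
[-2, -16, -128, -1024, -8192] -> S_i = -2*8^i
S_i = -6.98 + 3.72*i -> [-6.98, -3.26, 0.46, 4.18, 7.9]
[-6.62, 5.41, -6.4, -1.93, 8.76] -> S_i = Random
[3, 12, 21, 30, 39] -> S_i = 3 + 9*i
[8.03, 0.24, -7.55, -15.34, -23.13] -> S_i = 8.03 + -7.79*i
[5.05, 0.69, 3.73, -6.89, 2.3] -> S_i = Random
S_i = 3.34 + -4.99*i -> [3.34, -1.65, -6.64, -11.63, -16.62]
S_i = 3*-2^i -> [3, -6, 12, -24, 48]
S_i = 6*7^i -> [6, 42, 294, 2058, 14406]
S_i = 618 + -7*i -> [618, 611, 604, 597, 590]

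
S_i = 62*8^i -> [62, 496, 3968, 31744, 253952]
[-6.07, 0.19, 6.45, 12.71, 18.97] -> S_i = -6.07 + 6.26*i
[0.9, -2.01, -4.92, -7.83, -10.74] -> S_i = 0.90 + -2.91*i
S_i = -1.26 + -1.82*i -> [-1.26, -3.08, -4.9, -6.72, -8.54]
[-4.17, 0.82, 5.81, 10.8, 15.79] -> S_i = -4.17 + 4.99*i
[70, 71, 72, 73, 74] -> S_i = 70 + 1*i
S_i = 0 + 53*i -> [0, 53, 106, 159, 212]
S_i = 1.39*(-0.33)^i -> [1.39, -0.46, 0.15, -0.05, 0.02]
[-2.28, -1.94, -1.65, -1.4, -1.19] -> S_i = -2.28*0.85^i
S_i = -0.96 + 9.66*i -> [-0.96, 8.7, 18.36, 28.02, 37.68]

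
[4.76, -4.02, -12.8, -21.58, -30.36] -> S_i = 4.76 + -8.78*i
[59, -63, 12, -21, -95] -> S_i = Random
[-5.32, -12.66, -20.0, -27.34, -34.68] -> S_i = -5.32 + -7.34*i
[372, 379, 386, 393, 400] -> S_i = 372 + 7*i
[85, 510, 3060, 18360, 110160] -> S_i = 85*6^i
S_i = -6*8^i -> [-6, -48, -384, -3072, -24576]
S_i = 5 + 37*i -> [5, 42, 79, 116, 153]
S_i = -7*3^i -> [-7, -21, -63, -189, -567]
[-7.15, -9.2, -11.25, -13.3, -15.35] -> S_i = -7.15 + -2.05*i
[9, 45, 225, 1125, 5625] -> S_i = 9*5^i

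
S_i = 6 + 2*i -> [6, 8, 10, 12, 14]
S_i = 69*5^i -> [69, 345, 1725, 8625, 43125]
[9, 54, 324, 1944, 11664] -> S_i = 9*6^i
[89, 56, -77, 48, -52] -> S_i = Random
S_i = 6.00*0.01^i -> [6.0, 0.06, 0.0, 0.0, 0.0]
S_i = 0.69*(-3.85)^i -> [0.69, -2.66, 10.23, -39.38, 151.6]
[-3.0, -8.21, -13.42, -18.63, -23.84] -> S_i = -3.00 + -5.21*i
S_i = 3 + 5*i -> [3, 8, 13, 18, 23]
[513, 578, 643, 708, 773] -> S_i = 513 + 65*i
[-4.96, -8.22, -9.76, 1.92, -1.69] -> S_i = Random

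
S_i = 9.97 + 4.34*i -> [9.97, 14.31, 18.65, 22.99, 27.33]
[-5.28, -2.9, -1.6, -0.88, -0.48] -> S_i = -5.28*0.55^i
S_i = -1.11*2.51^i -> [-1.11, -2.79, -6.99, -17.55, -44.06]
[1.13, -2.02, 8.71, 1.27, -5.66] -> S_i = Random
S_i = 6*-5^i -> [6, -30, 150, -750, 3750]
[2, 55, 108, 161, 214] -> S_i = 2 + 53*i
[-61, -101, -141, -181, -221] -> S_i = -61 + -40*i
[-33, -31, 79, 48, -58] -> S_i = Random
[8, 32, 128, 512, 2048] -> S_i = 8*4^i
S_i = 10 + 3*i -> [10, 13, 16, 19, 22]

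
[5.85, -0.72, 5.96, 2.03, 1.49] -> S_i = Random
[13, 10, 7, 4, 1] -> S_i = 13 + -3*i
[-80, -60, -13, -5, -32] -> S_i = Random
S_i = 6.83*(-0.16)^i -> [6.83, -1.09, 0.17, -0.03, 0.0]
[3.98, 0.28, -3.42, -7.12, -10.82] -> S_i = 3.98 + -3.70*i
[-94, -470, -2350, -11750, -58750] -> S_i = -94*5^i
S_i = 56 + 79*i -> [56, 135, 214, 293, 372]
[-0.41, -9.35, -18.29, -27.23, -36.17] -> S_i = -0.41 + -8.94*i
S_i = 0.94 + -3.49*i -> [0.94, -2.55, -6.04, -9.53, -13.02]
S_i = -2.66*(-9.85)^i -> [-2.66, 26.2, -258.08, 2542.09, -25039.55]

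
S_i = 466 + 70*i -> [466, 536, 606, 676, 746]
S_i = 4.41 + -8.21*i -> [4.41, -3.8, -12.01, -20.22, -28.43]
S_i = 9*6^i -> [9, 54, 324, 1944, 11664]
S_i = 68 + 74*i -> [68, 142, 216, 290, 364]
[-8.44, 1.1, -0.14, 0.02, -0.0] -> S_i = -8.44*(-0.13)^i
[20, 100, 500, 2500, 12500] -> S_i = 20*5^i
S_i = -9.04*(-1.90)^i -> [-9.04, 17.18, -32.63, 62.01, -117.81]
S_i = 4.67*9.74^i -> [4.67, 45.49, 443.03, 4315.13, 42029.35]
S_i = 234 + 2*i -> [234, 236, 238, 240, 242]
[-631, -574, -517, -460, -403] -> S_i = -631 + 57*i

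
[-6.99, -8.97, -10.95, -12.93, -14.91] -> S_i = -6.99 + -1.98*i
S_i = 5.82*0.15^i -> [5.82, 0.87, 0.13, 0.02, 0.0]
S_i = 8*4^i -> [8, 32, 128, 512, 2048]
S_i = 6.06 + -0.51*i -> [6.06, 5.55, 5.04, 4.53, 4.02]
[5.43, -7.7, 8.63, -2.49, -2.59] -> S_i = Random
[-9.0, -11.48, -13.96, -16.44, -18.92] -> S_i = -9.00 + -2.48*i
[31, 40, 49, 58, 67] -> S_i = 31 + 9*i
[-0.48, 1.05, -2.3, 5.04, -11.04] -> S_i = -0.48*(-2.19)^i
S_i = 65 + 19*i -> [65, 84, 103, 122, 141]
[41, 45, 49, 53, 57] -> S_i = 41 + 4*i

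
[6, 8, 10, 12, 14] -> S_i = 6 + 2*i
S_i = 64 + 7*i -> [64, 71, 78, 85, 92]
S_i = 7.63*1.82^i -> [7.63, 13.89, 25.27, 46.0, 83.72]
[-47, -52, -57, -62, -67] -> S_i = -47 + -5*i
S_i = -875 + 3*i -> [-875, -872, -869, -866, -863]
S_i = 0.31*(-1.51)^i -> [0.31, -0.47, 0.71, -1.07, 1.61]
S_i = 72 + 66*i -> [72, 138, 204, 270, 336]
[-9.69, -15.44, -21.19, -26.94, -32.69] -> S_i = -9.69 + -5.75*i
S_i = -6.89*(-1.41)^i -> [-6.89, 9.71, -13.7, 19.31, -27.23]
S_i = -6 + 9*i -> [-6, 3, 12, 21, 30]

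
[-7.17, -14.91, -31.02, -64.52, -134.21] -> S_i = -7.17*2.08^i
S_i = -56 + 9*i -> [-56, -47, -38, -29, -20]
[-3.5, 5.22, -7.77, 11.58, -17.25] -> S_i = -3.50*(-1.49)^i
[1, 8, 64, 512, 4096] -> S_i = 1*8^i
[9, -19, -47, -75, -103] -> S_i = 9 + -28*i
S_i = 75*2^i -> [75, 150, 300, 600, 1200]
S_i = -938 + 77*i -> [-938, -861, -784, -707, -630]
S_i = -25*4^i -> [-25, -100, -400, -1600, -6400]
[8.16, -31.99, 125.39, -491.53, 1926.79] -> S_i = 8.16*(-3.92)^i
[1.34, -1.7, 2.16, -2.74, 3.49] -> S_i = 1.34*(-1.27)^i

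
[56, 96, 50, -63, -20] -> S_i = Random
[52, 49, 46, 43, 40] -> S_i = 52 + -3*i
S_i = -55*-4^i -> [-55, 220, -880, 3520, -14080]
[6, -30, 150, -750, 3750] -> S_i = 6*-5^i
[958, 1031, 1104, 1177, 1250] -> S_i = 958 + 73*i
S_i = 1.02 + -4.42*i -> [1.02, -3.4, -7.82, -12.24, -16.66]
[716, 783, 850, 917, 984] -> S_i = 716 + 67*i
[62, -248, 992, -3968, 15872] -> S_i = 62*-4^i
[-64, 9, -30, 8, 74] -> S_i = Random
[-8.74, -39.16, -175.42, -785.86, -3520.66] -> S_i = -8.74*4.48^i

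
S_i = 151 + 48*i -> [151, 199, 247, 295, 343]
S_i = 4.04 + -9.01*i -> [4.04, -4.97, -13.98, -22.99, -32.0]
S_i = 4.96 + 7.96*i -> [4.96, 12.92, 20.88, 28.84, 36.8]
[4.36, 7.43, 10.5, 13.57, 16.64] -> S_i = 4.36 + 3.07*i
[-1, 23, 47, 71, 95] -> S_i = -1 + 24*i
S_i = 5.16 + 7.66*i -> [5.16, 12.82, 20.48, 28.14, 35.8]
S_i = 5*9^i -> [5, 45, 405, 3645, 32805]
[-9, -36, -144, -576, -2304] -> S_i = -9*4^i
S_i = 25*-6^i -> [25, -150, 900, -5400, 32400]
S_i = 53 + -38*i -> [53, 15, -23, -61, -99]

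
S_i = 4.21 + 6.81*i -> [4.21, 11.02, 17.83, 24.64, 31.45]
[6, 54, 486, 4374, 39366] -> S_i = 6*9^i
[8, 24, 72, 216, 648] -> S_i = 8*3^i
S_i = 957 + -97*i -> [957, 860, 763, 666, 569]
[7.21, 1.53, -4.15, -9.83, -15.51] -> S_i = 7.21 + -5.68*i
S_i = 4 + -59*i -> [4, -55, -114, -173, -232]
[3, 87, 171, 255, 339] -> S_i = 3 + 84*i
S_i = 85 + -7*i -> [85, 78, 71, 64, 57]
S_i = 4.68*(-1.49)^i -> [4.68, -6.97, 10.39, -15.48, 23.07]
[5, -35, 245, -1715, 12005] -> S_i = 5*-7^i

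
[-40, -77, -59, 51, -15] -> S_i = Random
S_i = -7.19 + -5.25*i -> [-7.19, -12.44, -17.69, -22.94, -28.19]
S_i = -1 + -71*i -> [-1, -72, -143, -214, -285]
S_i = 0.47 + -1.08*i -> [0.47, -0.61, -1.69, -2.77, -3.85]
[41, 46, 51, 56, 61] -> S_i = 41 + 5*i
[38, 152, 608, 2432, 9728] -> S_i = 38*4^i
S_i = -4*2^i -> [-4, -8, -16, -32, -64]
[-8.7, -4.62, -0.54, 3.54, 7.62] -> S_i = -8.70 + 4.08*i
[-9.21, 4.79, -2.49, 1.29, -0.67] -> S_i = -9.21*(-0.52)^i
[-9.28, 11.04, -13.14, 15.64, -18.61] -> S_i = -9.28*(-1.19)^i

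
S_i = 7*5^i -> [7, 35, 175, 875, 4375]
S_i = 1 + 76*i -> [1, 77, 153, 229, 305]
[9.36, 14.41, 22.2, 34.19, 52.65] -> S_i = 9.36*1.54^i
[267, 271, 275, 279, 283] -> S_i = 267 + 4*i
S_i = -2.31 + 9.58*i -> [-2.31, 7.27, 16.85, 26.43, 36.01]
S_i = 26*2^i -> [26, 52, 104, 208, 416]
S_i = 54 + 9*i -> [54, 63, 72, 81, 90]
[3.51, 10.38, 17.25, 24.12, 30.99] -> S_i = 3.51 + 6.87*i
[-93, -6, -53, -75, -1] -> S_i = Random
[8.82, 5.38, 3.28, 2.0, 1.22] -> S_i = 8.82*0.61^i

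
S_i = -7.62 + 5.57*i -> [-7.62, -2.05, 3.52, 9.09, 14.66]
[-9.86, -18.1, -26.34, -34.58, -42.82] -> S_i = -9.86 + -8.24*i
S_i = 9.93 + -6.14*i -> [9.93, 3.79, -2.35, -8.49, -14.63]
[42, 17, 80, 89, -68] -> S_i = Random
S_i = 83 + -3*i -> [83, 80, 77, 74, 71]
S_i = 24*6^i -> [24, 144, 864, 5184, 31104]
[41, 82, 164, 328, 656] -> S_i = 41*2^i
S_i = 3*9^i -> [3, 27, 243, 2187, 19683]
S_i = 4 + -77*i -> [4, -73, -150, -227, -304]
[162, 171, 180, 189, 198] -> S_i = 162 + 9*i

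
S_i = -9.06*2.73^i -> [-9.06, -24.73, -67.52, -184.34, -503.24]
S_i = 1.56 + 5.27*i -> [1.56, 6.83, 12.1, 17.37, 22.64]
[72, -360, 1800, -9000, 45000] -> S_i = 72*-5^i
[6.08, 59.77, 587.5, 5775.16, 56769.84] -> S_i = 6.08*9.83^i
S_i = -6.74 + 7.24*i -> [-6.74, 0.5, 7.74, 14.98, 22.22]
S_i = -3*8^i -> [-3, -24, -192, -1536, -12288]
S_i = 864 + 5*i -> [864, 869, 874, 879, 884]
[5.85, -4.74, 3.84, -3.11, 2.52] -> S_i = 5.85*(-0.81)^i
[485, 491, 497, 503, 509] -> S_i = 485 + 6*i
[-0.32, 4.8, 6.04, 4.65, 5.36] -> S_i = Random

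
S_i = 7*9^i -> [7, 63, 567, 5103, 45927]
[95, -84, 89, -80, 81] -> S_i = Random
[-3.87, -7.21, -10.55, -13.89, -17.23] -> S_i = -3.87 + -3.34*i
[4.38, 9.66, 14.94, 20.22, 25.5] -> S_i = 4.38 + 5.28*i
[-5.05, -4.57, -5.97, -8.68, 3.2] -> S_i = Random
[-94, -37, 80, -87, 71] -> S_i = Random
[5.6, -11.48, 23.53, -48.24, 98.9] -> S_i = 5.60*(-2.05)^i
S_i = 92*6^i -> [92, 552, 3312, 19872, 119232]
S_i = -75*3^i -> [-75, -225, -675, -2025, -6075]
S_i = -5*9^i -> [-5, -45, -405, -3645, -32805]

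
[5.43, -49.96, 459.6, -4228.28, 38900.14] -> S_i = 5.43*(-9.20)^i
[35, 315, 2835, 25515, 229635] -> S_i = 35*9^i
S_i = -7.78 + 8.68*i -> [-7.78, 0.9, 9.58, 18.26, 26.94]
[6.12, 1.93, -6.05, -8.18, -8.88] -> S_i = Random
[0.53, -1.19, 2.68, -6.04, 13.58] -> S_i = 0.53*(-2.25)^i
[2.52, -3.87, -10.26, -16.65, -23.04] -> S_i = 2.52 + -6.39*i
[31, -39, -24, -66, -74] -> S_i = Random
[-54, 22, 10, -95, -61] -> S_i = Random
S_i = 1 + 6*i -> [1, 7, 13, 19, 25]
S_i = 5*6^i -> [5, 30, 180, 1080, 6480]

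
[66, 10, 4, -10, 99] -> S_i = Random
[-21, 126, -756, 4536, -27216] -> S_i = -21*-6^i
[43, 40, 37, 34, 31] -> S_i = 43 + -3*i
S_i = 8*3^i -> [8, 24, 72, 216, 648]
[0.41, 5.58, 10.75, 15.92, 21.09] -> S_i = 0.41 + 5.17*i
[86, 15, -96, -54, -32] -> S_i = Random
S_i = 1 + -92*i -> [1, -91, -183, -275, -367]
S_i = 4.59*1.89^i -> [4.59, 8.68, 16.4, 30.99, 58.57]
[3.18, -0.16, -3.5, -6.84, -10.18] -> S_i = 3.18 + -3.34*i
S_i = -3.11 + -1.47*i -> [-3.11, -4.58, -6.05, -7.52, -8.99]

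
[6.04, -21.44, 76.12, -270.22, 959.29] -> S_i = 6.04*(-3.55)^i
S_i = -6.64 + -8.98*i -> [-6.64, -15.62, -24.6, -33.58, -42.56]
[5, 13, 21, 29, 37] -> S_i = 5 + 8*i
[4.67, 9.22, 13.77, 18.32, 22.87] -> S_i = 4.67 + 4.55*i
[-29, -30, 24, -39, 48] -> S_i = Random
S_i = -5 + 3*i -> [-5, -2, 1, 4, 7]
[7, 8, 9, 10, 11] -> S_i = 7 + 1*i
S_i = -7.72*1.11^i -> [-7.72, -8.57, -9.51, -10.56, -11.72]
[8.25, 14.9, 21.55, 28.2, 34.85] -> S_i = 8.25 + 6.65*i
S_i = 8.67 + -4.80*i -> [8.67, 3.87, -0.93, -5.73, -10.53]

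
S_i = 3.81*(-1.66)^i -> [3.81, -6.32, 10.5, -17.43, 28.93]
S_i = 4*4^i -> [4, 16, 64, 256, 1024]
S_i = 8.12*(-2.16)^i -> [8.12, -17.54, 37.88, -81.83, 176.75]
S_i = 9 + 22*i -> [9, 31, 53, 75, 97]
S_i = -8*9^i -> [-8, -72, -648, -5832, -52488]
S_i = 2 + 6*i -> [2, 8, 14, 20, 26]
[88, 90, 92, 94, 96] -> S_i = 88 + 2*i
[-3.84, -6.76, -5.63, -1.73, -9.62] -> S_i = Random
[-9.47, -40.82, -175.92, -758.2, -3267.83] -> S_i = -9.47*4.31^i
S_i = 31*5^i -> [31, 155, 775, 3875, 19375]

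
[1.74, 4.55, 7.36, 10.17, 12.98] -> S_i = 1.74 + 2.81*i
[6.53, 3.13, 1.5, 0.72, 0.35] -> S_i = 6.53*0.48^i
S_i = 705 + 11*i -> [705, 716, 727, 738, 749]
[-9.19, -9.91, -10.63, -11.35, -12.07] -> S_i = -9.19 + -0.72*i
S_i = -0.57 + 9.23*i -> [-0.57, 8.66, 17.89, 27.12, 36.35]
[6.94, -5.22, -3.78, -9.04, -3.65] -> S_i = Random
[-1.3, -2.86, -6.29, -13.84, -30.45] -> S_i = -1.30*2.20^i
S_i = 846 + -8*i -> [846, 838, 830, 822, 814]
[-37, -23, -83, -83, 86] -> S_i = Random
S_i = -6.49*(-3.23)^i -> [-6.49, 20.96, -67.71, 218.7, -706.41]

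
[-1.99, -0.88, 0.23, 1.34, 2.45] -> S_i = -1.99 + 1.11*i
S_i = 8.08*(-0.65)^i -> [8.08, -5.25, 3.41, -2.22, 1.44]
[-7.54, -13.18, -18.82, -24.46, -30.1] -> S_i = -7.54 + -5.64*i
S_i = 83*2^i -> [83, 166, 332, 664, 1328]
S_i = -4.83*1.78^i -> [-4.83, -8.6, -15.3, -27.24, -48.49]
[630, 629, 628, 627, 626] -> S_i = 630 + -1*i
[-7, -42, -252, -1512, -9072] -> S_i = -7*6^i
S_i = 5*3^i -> [5, 15, 45, 135, 405]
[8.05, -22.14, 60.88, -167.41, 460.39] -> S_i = 8.05*(-2.75)^i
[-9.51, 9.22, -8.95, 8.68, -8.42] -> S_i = -9.51*(-0.97)^i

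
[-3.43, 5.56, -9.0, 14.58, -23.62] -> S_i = -3.43*(-1.62)^i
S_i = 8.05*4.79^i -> [8.05, 38.56, 184.7, 884.71, 4237.78]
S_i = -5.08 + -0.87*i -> [-5.08, -5.95, -6.82, -7.69, -8.56]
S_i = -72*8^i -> [-72, -576, -4608, -36864, -294912]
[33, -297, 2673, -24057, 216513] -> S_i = 33*-9^i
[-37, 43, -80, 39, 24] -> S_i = Random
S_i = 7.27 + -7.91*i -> [7.27, -0.64, -8.55, -16.46, -24.37]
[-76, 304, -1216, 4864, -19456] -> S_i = -76*-4^i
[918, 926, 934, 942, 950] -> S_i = 918 + 8*i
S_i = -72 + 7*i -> [-72, -65, -58, -51, -44]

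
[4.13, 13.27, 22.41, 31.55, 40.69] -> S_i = 4.13 + 9.14*i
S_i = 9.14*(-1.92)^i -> [9.14, -17.55, 33.69, -64.69, 124.21]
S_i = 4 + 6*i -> [4, 10, 16, 22, 28]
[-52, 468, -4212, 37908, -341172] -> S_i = -52*-9^i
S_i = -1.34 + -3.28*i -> [-1.34, -4.62, -7.9, -11.18, -14.46]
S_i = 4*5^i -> [4, 20, 100, 500, 2500]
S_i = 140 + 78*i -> [140, 218, 296, 374, 452]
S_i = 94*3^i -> [94, 282, 846, 2538, 7614]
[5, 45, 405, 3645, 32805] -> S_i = 5*9^i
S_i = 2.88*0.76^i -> [2.88, 2.19, 1.66, 1.26, 0.96]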